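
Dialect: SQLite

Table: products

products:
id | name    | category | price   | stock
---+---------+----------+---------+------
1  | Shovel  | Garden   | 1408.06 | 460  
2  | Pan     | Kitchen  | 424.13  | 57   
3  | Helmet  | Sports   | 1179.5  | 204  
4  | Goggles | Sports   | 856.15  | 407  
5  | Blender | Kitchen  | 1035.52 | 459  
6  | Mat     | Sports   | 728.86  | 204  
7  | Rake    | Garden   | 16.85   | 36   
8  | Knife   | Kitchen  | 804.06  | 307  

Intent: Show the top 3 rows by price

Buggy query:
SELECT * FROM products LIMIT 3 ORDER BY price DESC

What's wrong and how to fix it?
Bug: LIMIT must come after ORDER BY

Fix: Sort with ORDER BY, then apply LIMIT

Corrected query:
SELECT * FROM products ORDER BY price DESC LIMIT 3

Result:
id | name    | category | price   | stock
---+---------+----------+---------+------
1  | Shovel  | Garden   | 1408.06 | 460  
3  | Helmet  | Sports   | 1179.5  | 204  
5  | Blender | Kitchen  | 1035.52 | 459  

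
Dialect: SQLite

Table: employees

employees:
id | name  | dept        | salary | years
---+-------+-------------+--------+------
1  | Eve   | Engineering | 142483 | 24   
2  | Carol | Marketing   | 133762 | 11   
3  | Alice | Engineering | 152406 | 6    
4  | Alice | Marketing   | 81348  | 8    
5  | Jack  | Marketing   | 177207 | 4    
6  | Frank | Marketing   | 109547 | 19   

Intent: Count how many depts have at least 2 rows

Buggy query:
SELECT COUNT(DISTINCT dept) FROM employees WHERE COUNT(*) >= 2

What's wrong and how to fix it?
Bug: WHERE filters individual rows, not groups, so a group-level COUNT is invalid there

Fix: Group first with HAVING COUNT(*) >= 2, then COUNT the resulting groups

Corrected query:
SELECT COUNT(*) FROM (SELECT dept FROM employees GROUP BY dept HAVING COUNT(*) >= 2)

Result:
COUNT(*)
--------
2       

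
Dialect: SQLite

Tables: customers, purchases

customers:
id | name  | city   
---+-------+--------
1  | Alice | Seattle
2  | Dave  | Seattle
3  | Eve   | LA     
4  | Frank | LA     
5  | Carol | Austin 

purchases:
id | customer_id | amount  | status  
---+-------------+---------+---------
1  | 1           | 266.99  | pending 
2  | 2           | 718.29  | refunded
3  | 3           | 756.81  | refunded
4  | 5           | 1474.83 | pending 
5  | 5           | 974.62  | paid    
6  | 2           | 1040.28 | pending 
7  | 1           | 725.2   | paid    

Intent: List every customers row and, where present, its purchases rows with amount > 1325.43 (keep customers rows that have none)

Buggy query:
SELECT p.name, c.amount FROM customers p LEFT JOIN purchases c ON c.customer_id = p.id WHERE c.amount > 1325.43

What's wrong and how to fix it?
Bug: A WHERE condition on the right-hand table after LEFT JOIN drops unmatched parents

Fix: Move the right-table condition into the ON clause so unmatched parents are kept

Corrected query:
SELECT p.name, c.amount FROM customers p LEFT JOIN purchases c ON c.customer_id = p.id AND c.amount > 1325.43

Result:
name  | amount 
------+--------
Alice | NULL   
Dave  | NULL   
Eve   | NULL   
Frank | NULL   
Carol | 1474.83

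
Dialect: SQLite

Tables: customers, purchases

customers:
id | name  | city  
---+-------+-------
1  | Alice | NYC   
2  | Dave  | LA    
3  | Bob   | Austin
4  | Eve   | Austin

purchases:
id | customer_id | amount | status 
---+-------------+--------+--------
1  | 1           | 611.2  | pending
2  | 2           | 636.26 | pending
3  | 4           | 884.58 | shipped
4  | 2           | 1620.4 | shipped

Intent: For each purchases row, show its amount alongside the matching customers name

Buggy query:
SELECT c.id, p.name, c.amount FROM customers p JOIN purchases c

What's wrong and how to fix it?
Bug: JOIN with no ON clause produces a cartesian product; every purchases row pairs with every customers row

Fix: Add ON c.customer_id = p.id to the JOIN

Corrected query:
SELECT c.id, p.name, c.amount FROM customers p JOIN purchases c ON c.customer_id = p.id

Result:
id | name  | amount
---+-------+-------
1  | Alice | 611.2 
2  | Dave  | 636.26
3  | Eve   | 884.58
4  | Dave  | 1620.4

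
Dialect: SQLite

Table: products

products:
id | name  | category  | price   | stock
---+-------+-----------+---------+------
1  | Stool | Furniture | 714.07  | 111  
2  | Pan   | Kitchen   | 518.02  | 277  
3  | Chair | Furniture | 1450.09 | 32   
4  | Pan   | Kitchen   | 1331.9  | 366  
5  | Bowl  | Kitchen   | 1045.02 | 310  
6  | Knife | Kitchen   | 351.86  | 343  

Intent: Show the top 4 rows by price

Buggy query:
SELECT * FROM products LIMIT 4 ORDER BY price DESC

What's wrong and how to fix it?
Bug: ORDER BY cannot follow LIMIT; LIMIT is the final clause

Fix: Swap the clauses: ORDER BY first, then LIMIT

Corrected query:
SELECT * FROM products ORDER BY price DESC LIMIT 4

Result:
id | name  | category  | price   | stock
---+-------+-----------+---------+------
3  | Chair | Furniture | 1450.09 | 32   
4  | Pan   | Kitchen   | 1331.9  | 366  
5  | Bowl  | Kitchen   | 1045.02 | 310  
1  | Stool | Furniture | 714.07  | 111  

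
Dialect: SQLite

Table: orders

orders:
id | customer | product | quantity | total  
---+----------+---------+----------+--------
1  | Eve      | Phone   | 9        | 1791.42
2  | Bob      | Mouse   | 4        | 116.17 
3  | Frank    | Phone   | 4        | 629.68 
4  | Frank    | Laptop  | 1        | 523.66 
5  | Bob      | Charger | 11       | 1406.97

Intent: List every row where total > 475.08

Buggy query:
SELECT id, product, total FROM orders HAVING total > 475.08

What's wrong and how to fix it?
Bug: HAVING filters the output of aggregation, but this query has no GROUP BY and no aggregate functions, so SQLite rejects it (HAVING clause on a non-aggregate query); the condition here is per row

Fix: Use WHERE for row-level filtering

Corrected query:
SELECT id, product, total FROM orders WHERE total > 475.08

Result:
id | product | total  
---+---------+--------
1  | Phone   | 1791.42
3  | Phone   | 629.68 
4  | Laptop  | 523.66 
5  | Charger | 1406.97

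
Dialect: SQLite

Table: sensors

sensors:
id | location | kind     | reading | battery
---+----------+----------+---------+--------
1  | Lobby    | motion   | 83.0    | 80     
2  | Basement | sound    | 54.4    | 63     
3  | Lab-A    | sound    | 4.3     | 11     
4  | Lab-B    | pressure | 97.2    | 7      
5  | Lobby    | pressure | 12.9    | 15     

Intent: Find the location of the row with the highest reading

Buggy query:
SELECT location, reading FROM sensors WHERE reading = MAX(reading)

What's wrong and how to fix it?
Bug: WHERE is evaluated per row; an aggregate over the whole table isn't defined there

Fix: Wrap MAX in a scalar subquery so WHERE compares against a single value

Corrected query:
SELECT location, reading FROM sensors WHERE reading = (SELECT MAX(reading) FROM sensors)

Result:
location | reading
---------+--------
Lab-B    | 97.2   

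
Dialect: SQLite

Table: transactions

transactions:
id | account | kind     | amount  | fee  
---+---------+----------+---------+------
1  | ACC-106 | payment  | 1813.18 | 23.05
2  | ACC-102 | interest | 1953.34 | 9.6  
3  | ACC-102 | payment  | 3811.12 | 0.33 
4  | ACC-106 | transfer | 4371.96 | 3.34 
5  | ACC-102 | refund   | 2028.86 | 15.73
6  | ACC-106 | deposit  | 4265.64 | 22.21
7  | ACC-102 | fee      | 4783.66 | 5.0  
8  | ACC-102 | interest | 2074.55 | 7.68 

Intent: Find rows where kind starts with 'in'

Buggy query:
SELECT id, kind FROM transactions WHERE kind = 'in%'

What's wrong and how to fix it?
Bug: Wildcards only work with LIKE; '=' treats '%' as a literal character

Fix: Use LIKE for wildcard pattern matching

Corrected query:
SELECT id, kind FROM transactions WHERE kind LIKE 'in%'

Result:
id | kind    
---+---------
2  | interest
8  | interest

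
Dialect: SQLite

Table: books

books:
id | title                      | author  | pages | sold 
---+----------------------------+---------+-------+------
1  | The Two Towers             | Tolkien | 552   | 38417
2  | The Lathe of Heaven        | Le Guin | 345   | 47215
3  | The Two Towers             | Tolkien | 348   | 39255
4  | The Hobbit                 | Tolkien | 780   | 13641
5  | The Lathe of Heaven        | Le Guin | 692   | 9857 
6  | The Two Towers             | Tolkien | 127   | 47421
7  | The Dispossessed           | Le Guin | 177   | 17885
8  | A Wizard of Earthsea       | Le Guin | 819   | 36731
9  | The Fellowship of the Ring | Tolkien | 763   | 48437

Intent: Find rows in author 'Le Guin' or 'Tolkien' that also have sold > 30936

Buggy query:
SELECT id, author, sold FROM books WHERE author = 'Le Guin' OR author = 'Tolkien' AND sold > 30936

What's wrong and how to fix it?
Bug: Without parentheses, AND is evaluated before OR, so the sold filter only applies to the 'Tolkien' branch

Fix: Add parentheses around the OR so the AND applies to both alternatives

Corrected query:
SELECT id, author, sold FROM books WHERE (author = 'Le Guin' OR author = 'Tolkien') AND sold > 30936

Result:
id | author  | sold 
---+---------+------
1  | Tolkien | 38417
2  | Le Guin | 47215
3  | Tolkien | 39255
6  | Tolkien | 47421
8  | Le Guin | 36731
9  | Tolkien | 48437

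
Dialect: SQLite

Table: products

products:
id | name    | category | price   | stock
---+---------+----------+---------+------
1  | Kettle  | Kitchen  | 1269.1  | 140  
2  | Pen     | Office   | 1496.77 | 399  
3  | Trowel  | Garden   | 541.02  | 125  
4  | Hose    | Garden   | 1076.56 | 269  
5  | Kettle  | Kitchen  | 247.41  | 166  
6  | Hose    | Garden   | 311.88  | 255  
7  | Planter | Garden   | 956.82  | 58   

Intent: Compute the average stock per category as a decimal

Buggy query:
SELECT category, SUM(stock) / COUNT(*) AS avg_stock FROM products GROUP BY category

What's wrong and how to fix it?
Bug: Both operands are integers, so '/' performs integer division and truncates

Fix: Multiply by 1.0 (or CAST to REAL) to force floating-point division

Corrected query:
SELECT category, SUM(stock) * 1.0 / COUNT(*) AS avg_stock FROM products GROUP BY category

Result:
category | avg_stock
---------+----------
Garden   | 176.75   
Kitchen  | 153      
Office   | 399      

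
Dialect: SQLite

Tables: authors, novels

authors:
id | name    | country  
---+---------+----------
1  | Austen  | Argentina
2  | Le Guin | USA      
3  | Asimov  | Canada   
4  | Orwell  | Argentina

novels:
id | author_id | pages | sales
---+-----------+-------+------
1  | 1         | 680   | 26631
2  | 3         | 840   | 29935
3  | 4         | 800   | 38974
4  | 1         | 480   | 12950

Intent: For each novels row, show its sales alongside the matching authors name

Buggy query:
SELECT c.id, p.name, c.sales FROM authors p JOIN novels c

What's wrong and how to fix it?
Bug: JOIN with no ON clause produces a cartesian product; every novels row pairs with every authors row

Fix: Specify the join condition linking the foreign key to the parent id

Corrected query:
SELECT c.id, p.name, c.sales FROM authors p JOIN novels c ON c.author_id = p.id

Result:
id | name   | sales
---+--------+------
1  | Austen | 26631
2  | Asimov | 29935
3  | Orwell | 38974
4  | Austen | 12950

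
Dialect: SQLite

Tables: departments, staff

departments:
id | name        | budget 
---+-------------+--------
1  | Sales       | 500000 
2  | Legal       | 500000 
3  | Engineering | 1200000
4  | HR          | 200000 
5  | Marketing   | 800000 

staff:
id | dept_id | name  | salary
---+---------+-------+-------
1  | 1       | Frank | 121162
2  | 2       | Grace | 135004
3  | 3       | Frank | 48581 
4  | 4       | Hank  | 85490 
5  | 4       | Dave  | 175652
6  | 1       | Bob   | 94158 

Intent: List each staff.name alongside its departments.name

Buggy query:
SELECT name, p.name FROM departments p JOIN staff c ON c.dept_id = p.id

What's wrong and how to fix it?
Bug: 'name' exists in both joined tables, so the database can't tell which one is meant

Fix: Prefix ambiguous columns with the table alias

Corrected query:
SELECT c.name, p.name FROM departments p JOIN staff c ON c.dept_id = p.id

Result:
name  | name       
------+------------
Frank | Sales      
Grace | Legal      
Frank | Engineering
Hank  | HR         
Dave  | HR         
Bob   | Sales      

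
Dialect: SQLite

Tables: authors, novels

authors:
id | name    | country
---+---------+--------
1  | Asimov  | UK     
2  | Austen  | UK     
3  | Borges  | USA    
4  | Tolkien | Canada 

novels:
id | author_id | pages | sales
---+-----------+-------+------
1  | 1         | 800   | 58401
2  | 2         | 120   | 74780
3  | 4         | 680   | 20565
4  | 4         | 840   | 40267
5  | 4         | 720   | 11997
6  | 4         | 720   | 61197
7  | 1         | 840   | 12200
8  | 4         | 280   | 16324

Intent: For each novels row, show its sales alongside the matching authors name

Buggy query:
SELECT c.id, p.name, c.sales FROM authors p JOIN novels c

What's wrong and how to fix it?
Bug: Missing join condition: each novels row is matched to all authors rows instead of just its own

Fix: Specify the join condition linking the foreign key to the parent id

Corrected query:
SELECT c.id, p.name, c.sales FROM authors p JOIN novels c ON c.author_id = p.id

Result:
id | name    | sales
---+---------+------
1  | Asimov  | 58401
2  | Austen  | 74780
3  | Tolkien | 20565
4  | Tolkien | 40267
5  | Tolkien | 11997
6  | Tolkien | 61197
7  | Asimov  | 12200
8  | Tolkien | 16324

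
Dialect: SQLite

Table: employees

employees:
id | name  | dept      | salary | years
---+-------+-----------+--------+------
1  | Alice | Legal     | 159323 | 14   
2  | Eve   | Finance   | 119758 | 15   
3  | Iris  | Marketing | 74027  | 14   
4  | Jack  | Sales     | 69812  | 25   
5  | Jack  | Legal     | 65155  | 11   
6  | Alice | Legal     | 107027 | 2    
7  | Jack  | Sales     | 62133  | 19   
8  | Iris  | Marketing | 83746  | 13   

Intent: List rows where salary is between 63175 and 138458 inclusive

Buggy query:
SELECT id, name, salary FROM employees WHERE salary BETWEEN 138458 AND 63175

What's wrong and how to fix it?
Bug: The bounds are reversed; BETWEEN a AND b requires a <= b to match anything

Fix: Write BETWEEN 63175 AND 138458

Corrected query:
SELECT id, name, salary FROM employees WHERE salary BETWEEN 63175 AND 138458

Result:
id | name  | salary
---+-------+-------
2  | Eve   | 119758
3  | Iris  | 74027 
4  | Jack  | 69812 
5  | Jack  | 65155 
6  | Alice | 107027
8  | Iris  | 83746 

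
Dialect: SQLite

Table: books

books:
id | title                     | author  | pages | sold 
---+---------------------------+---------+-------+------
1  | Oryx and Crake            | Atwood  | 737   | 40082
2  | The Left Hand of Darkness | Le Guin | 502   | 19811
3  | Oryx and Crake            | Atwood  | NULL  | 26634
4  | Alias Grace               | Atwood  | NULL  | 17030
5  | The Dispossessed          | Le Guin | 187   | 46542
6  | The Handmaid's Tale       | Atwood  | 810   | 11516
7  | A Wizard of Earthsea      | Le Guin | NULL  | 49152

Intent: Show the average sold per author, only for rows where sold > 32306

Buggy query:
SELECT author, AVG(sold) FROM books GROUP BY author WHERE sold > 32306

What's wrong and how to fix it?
Bug: WHERE cannot follow GROUP BY

Fix: Move the WHERE clause before GROUP BY

Corrected query:
SELECT author, AVG(sold) FROM books WHERE sold > 32306 GROUP BY author

Result:
author  | AVG(sold)
--------+----------
Atwood  | 40082    
Le Guin | 47847    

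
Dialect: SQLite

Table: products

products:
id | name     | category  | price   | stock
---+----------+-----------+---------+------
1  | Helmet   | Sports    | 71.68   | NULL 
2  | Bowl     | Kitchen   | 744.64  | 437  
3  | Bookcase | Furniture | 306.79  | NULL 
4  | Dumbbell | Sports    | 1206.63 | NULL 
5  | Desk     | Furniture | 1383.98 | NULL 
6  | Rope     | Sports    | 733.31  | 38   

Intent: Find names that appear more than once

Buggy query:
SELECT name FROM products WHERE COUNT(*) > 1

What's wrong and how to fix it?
Bug: WHERE can't reference COUNT(*); aggregates are computed after WHERE

Fix: GROUP BY name, then filter groups with HAVING COUNT(*) > 1

Corrected query:
SELECT name FROM products GROUP BY name HAVING COUNT(*) > 1

Result:
(no rows)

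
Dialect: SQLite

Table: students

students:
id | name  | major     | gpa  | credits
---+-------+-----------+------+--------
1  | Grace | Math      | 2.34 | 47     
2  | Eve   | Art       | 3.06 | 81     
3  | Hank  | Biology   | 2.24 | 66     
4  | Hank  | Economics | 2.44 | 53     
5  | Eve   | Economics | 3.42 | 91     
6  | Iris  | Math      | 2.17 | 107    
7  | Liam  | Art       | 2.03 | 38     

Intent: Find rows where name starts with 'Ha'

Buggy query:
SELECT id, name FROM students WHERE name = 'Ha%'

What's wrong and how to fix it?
Bug: '=' compares the literal string including the % character; pattern matching needs LIKE

Fix: Replace '=' with LIKE so 'Ha%' is treated as a pattern

Corrected query:
SELECT id, name FROM students WHERE name LIKE 'Ha%'

Result:
id | name
---+-----
3  | Hank
4  | Hank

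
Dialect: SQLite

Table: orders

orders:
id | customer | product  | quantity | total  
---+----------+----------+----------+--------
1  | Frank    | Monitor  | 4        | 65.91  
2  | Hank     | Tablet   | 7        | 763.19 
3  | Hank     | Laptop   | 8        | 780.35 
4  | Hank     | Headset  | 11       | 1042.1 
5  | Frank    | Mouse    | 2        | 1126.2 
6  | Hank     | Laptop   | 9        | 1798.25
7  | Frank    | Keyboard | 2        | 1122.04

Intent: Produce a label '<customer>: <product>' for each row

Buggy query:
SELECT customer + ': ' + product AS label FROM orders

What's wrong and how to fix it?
Bug: SQLite uses || for string concatenation; + coerces text to numbers (yielding 0)

Fix: Use the || operator for string concatenation

Corrected query:
SELECT customer || ': ' || product AS label FROM orders

Result:
label          
---------------
Frank: Monitor 
Hank: Tablet   
Hank: Laptop   
Hank: Headset  
Frank: Mouse   
Hank: Laptop   
Frank: Keyboard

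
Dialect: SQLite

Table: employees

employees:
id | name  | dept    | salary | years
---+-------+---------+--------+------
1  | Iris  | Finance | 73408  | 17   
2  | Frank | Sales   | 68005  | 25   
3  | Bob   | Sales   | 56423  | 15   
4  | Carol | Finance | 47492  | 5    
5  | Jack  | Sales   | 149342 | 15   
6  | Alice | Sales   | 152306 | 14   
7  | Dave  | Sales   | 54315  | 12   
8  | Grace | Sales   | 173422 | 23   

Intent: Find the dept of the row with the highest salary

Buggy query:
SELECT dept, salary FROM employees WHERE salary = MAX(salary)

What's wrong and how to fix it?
Bug: MAX(salary) is an aggregate and cannot be used directly in WHERE

Fix: Use a subquery: WHERE salary = (SELECT MAX(salary) FROM employees)

Corrected query:
SELECT dept, salary FROM employees WHERE salary = (SELECT MAX(salary) FROM employees)

Result:
dept  | salary
------+-------
Sales | 173422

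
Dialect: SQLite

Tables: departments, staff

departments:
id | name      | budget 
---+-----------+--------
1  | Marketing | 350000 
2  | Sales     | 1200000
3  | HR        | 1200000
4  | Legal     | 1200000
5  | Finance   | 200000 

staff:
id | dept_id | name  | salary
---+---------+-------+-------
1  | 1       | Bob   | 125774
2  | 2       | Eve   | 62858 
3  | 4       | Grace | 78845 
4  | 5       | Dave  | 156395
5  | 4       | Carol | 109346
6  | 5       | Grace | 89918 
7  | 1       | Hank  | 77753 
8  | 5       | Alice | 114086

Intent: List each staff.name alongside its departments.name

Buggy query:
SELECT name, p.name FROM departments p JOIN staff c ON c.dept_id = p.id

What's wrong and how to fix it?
Bug: 'name' exists in both joined tables, so the database can't tell which one is meant

Fix: Prefix ambiguous columns with the table alias

Corrected query:
SELECT c.name, p.name FROM departments p JOIN staff c ON c.dept_id = p.id

Result:
name  | name     
------+----------
Bob   | Marketing
Eve   | Sales    
Grace | Legal    
Dave  | Finance  
Carol | Legal    
Grace | Finance  
Hank  | Marketing
Alice | Finance  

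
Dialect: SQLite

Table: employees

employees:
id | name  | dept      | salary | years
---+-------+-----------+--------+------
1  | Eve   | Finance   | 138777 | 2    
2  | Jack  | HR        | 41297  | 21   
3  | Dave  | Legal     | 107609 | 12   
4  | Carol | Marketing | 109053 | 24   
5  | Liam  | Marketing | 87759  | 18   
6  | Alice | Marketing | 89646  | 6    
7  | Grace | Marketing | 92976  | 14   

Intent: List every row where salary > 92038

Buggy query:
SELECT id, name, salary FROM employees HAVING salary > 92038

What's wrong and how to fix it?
Bug: HAVING filters the output of aggregation, but this query has no GROUP BY and no aggregate functions, so SQLite rejects it (HAVING clause on a non-aggregate query); the condition here is per row

Fix: Use WHERE for row-level filtering

Corrected query:
SELECT id, name, salary FROM employees WHERE salary > 92038

Result:
id | name  | salary
---+-------+-------
1  | Eve   | 138777
3  | Dave  | 107609
4  | Carol | 109053
7  | Grace | 92976 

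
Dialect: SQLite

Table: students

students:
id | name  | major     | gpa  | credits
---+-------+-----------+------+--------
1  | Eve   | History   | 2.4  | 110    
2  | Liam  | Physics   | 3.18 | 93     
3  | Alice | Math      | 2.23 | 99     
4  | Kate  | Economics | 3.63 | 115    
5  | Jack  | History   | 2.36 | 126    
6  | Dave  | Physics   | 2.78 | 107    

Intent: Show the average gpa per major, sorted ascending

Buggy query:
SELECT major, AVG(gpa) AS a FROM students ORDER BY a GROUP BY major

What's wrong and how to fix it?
Bug: ORDER BY appears before GROUP BY; SQL clause order requires GROUP BY first

Fix: Reorder: SELECT … FROM … GROUP BY … ORDER BY …

Corrected query:
SELECT major, AVG(gpa) AS a FROM students GROUP BY major ORDER BY a

Result:
major     | a   
----------+-----
Math      | 2.23
History   | 2.38
Physics   | 2.98
Economics | 3.63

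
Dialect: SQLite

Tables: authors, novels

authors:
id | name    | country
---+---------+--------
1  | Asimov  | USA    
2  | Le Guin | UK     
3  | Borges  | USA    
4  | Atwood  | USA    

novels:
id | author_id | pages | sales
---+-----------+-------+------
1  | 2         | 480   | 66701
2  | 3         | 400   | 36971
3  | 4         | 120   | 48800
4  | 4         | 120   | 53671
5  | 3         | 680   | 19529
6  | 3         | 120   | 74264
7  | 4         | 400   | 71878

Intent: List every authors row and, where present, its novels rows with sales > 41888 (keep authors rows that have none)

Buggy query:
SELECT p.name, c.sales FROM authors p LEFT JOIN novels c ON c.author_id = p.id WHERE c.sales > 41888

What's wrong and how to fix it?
Bug: A WHERE condition on the right-hand table after LEFT JOIN drops unmatched parents

Fix: Move the right-table condition into the ON clause so unmatched parents are kept

Corrected query:
SELECT p.name, c.sales FROM authors p LEFT JOIN novels c ON c.author_id = p.id AND c.sales > 41888

Result:
name    | sales
--------+------
Asimov  | NULL 
Le Guin | 66701
Borges  | 74264
Atwood  | 48800
Atwood  | 53671
Atwood  | 71878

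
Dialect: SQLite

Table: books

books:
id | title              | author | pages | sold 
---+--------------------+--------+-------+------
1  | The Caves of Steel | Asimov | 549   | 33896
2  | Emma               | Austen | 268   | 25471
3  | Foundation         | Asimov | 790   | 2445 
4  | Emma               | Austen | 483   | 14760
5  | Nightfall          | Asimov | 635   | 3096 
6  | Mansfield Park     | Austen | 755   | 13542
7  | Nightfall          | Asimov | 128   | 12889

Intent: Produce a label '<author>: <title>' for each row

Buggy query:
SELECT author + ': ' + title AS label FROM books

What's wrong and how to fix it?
Bug: SQLite uses || for string concatenation; + coerces text to numbers (yielding 0)

Fix: Replace + with || to concatenate text

Corrected query:
SELECT author || ': ' || title AS label FROM books

Result:
label                     
--------------------------
Asimov: The Caves of Steel
Austen: Emma              
Asimov: Foundation        
Austen: Emma              
Asimov: Nightfall         
Austen: Mansfield Park    
Asimov: Nightfall         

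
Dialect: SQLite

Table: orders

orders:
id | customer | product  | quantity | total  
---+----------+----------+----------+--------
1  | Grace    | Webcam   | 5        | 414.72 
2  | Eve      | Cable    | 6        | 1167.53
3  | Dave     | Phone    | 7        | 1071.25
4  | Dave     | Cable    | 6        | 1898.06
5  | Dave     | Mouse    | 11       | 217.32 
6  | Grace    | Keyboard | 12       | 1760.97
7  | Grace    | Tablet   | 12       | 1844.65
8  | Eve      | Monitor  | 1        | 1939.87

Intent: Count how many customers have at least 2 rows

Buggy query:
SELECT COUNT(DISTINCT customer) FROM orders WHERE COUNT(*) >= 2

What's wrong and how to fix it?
Bug: COUNT(*) cannot appear in WHERE; the per-group count doesn't exist yet

Fix: Use a subquery that GROUPs and filters with HAVING, then count its rows

Corrected query:
SELECT COUNT(*) FROM (SELECT customer FROM orders GROUP BY customer HAVING COUNT(*) >= 2)

Result:
COUNT(*)
--------
3       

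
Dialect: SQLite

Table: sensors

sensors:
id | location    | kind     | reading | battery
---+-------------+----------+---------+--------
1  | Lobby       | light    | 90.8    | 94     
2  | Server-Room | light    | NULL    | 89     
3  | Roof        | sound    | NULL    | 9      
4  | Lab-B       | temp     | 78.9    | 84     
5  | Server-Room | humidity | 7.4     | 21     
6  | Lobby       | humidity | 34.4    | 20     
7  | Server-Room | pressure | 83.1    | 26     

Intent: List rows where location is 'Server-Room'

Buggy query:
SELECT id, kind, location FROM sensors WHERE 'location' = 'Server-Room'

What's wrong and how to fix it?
Bug: Single quotes denote string literals in SQL; the column name is being compared as a constant string

Fix: Reference the column as location without single quotes

Corrected query:
SELECT id, kind, location FROM sensors WHERE location = 'Server-Room'

Result:
id | kind     | location   
---+----------+------------
2  | light    | Server-Room
5  | humidity | Server-Room
7  | pressure | Server-Room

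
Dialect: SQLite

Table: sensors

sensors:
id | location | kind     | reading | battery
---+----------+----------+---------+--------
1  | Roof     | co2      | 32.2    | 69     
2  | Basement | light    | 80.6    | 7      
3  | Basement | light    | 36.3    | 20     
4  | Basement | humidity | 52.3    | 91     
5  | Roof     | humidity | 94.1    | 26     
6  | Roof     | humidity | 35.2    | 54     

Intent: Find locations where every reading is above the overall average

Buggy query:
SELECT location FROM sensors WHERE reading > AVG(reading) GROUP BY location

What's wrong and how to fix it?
Bug: WHERE evaluates per row before aggregation, so AVG() is unavailable

Fix: Compute the overall average in a scalar subquery and compare each group's MIN against it in HAVING

Corrected query:
SELECT location FROM sensors GROUP BY location HAVING MIN(reading) > (SELECT AVG(reading) FROM sensors)

Result:
(no rows)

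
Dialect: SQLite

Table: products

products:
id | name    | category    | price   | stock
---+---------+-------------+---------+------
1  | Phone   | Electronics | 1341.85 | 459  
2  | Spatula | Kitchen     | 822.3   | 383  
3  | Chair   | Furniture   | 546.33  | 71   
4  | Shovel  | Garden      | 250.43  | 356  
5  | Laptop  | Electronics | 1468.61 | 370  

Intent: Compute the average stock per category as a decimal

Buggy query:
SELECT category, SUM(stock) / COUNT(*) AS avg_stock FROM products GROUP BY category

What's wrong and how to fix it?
Bug: SUM(stock) and COUNT(*) are both integers; the division truncates the fractional part

Fix: Cast one side to REAL so the division keeps the fractional part

Corrected query:
SELECT category, SUM(stock) * 1.0 / COUNT(*) AS avg_stock FROM products GROUP BY category

Result:
category    | avg_stock
------------+----------
Electronics | 414.5    
Furniture   | 71       
Garden      | 356      
Kitchen     | 383      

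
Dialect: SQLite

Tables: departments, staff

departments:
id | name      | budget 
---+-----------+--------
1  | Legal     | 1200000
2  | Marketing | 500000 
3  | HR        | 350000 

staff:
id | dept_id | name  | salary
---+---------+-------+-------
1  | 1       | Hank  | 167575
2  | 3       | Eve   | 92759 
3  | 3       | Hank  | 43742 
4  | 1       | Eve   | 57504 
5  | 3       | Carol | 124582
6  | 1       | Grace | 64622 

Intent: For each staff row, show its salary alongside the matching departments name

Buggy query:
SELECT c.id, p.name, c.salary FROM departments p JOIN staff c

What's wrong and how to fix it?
Bug: JOIN with no ON clause produces a cartesian product; every staff row pairs with every departments row

Fix: Add ON c.dept_id = p.id to the JOIN

Corrected query:
SELECT c.id, p.name, c.salary FROM departments p JOIN staff c ON c.dept_id = p.id

Result:
id | name  | salary
---+-------+-------
1  | Legal | 167575
2  | HR    | 92759 
3  | HR    | 43742 
4  | Legal | 57504 
5  | HR    | 124582
6  | Legal | 64622 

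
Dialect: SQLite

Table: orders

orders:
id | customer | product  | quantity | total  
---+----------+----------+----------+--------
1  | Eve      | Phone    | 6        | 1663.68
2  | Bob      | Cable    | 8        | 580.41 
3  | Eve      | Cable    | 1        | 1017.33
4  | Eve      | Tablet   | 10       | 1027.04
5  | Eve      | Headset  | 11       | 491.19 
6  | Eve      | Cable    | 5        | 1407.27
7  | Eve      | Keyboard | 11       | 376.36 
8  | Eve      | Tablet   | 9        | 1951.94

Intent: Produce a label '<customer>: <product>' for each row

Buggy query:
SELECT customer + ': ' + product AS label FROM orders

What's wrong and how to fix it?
Bug: '+' is numeric addition; on text columns SQLite converts them to 0 instead of concatenating

Fix: Replace + with || to concatenate text

Corrected query:
SELECT customer || ': ' || product AS label FROM orders

Result:
label        
-------------
Eve: Phone   
Bob: Cable   
Eve: Cable   
Eve: Tablet  
Eve: Headset 
Eve: Cable   
Eve: Keyboard
Eve: Tablet  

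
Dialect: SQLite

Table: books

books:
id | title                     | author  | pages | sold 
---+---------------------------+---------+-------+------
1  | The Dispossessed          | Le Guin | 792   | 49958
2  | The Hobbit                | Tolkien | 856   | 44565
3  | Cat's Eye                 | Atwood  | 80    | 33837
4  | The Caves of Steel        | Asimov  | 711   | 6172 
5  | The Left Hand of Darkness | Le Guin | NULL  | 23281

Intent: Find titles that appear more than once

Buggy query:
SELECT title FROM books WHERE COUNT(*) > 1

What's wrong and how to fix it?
Bug: COUNT(*) is an aggregate and cannot be used in WHERE

Fix: Group first, then use HAVING for the count condition

Corrected query:
SELECT title FROM books GROUP BY title HAVING COUNT(*) > 1

Result:
(no rows)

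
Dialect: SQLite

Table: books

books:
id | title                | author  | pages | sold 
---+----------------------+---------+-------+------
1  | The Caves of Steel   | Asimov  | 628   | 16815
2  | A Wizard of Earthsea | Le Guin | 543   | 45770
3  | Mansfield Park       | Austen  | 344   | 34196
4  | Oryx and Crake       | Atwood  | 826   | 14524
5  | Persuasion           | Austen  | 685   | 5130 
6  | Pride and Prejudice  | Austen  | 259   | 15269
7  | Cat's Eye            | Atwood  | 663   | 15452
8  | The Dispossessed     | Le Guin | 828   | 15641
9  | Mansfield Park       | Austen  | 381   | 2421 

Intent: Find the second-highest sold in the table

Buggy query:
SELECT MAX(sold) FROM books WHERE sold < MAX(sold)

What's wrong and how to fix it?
Bug: The inner MAX is an aggregate inside WHERE, which is not allowed

Fix: Put the inner MAX in a scalar subquery

Corrected query:
SELECT MAX(sold) FROM books WHERE sold < (SELECT MAX(sold) FROM books)

Result:
MAX(sold)
---------
34196    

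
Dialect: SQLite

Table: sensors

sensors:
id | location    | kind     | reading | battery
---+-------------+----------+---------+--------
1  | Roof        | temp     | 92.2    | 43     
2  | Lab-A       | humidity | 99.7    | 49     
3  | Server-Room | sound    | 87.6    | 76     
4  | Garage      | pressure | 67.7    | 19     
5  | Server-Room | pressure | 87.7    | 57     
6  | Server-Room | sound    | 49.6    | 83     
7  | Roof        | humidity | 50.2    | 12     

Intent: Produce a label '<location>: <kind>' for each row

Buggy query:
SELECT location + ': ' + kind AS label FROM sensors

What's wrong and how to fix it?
Bug: SQLite uses || for string concatenation; + coerces text to numbers (yielding 0)

Fix: Use the || operator for string concatenation

Corrected query:
SELECT location || ': ' || kind AS label FROM sensors

Result:
label                
---------------------
Roof: temp           
Lab-A: humidity      
Server-Room: sound   
Garage: pressure     
Server-Room: pressure
Server-Room: sound   
Roof: humidity       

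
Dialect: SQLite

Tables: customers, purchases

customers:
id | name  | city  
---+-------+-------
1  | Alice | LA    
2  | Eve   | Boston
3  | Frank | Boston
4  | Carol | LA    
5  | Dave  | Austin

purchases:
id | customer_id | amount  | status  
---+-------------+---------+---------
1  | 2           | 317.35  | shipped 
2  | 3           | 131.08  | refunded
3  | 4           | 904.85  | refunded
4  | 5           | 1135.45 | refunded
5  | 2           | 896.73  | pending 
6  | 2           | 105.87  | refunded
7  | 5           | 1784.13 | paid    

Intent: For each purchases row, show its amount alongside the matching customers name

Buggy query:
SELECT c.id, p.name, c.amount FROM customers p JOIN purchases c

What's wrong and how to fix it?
Bug: Missing join condition: each purchases row is matched to all customers rows instead of just its own

Fix: Add ON c.customer_id = p.id to the JOIN

Corrected query:
SELECT c.id, p.name, c.amount FROM customers p JOIN purchases c ON c.customer_id = p.id

Result:
id | name  | amount 
---+-------+--------
1  | Eve   | 317.35 
2  | Frank | 131.08 
3  | Carol | 904.85 
4  | Dave  | 1135.45
5  | Eve   | 896.73 
6  | Eve   | 105.87 
7  | Dave  | 1784.13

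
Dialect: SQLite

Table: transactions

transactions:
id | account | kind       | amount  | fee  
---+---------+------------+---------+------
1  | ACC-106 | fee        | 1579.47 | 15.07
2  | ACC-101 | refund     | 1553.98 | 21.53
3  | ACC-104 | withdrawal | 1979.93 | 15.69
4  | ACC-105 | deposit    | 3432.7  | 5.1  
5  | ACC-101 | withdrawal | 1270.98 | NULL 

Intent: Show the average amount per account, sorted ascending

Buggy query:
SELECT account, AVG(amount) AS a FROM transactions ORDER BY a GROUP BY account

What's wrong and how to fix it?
Bug: GROUP BY must precede ORDER BY

Fix: Reorder: SELECT … FROM … GROUP BY … ORDER BY …

Corrected query:
SELECT account, AVG(amount) AS a FROM transactions GROUP BY account ORDER BY a

Result:
account | a      
--------+--------
ACC-101 | 1412.48
ACC-106 | 1579.47
ACC-104 | 1979.93
ACC-105 | 3432.7 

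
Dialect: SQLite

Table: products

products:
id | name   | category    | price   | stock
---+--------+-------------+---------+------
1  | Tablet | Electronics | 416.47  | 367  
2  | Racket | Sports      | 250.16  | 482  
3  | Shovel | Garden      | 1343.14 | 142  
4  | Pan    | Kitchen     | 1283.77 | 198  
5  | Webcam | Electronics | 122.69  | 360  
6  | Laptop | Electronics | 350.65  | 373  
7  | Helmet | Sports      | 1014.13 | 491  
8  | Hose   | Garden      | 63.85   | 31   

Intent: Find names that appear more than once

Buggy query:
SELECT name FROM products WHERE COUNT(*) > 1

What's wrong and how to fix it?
Bug: WHERE can't reference COUNT(*); aggregates are computed after WHERE

Fix: GROUP BY name, then filter groups with HAVING COUNT(*) > 1

Corrected query:
SELECT name FROM products GROUP BY name HAVING COUNT(*) > 1

Result:
(no rows)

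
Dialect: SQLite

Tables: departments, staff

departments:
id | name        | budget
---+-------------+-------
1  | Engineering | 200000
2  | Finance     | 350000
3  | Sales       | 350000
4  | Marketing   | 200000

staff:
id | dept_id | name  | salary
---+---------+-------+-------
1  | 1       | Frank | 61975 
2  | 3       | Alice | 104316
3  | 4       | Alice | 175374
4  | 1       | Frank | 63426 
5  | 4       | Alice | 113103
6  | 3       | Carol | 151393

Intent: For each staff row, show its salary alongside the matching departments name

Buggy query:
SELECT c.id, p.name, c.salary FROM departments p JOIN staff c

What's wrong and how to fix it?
Bug: Missing join condition: each staff row is matched to all departments rows instead of just its own

Fix: Specify the join condition linking the foreign key to the parent id

Corrected query:
SELECT c.id, p.name, c.salary FROM departments p JOIN staff c ON c.dept_id = p.id

Result:
id | name        | salary
---+-------------+-------
1  | Engineering | 61975 
2  | Sales       | 104316
3  | Marketing   | 175374
4  | Engineering | 63426 
5  | Marketing   | 113103
6  | Sales       | 151393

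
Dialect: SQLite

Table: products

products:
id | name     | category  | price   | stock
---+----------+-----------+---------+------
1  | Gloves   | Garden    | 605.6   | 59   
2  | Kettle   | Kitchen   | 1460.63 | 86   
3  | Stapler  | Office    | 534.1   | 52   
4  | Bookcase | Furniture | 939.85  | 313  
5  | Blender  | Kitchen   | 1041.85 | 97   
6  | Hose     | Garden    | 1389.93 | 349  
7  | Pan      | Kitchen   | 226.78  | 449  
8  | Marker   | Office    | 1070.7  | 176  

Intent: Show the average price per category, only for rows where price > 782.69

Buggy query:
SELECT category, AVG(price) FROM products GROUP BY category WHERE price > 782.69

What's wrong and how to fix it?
Bug: WHERE cannot follow GROUP BY

Fix: Move the WHERE clause before GROUP BY

Corrected query:
SELECT category, AVG(price) FROM products WHERE price > 782.69 GROUP BY category

Result:
category  | AVG(price)
----------+-----------
Furniture | 939.85    
Garden    | 1389.93   
Kitchen   | 1251.24   
Office    | 1070.7    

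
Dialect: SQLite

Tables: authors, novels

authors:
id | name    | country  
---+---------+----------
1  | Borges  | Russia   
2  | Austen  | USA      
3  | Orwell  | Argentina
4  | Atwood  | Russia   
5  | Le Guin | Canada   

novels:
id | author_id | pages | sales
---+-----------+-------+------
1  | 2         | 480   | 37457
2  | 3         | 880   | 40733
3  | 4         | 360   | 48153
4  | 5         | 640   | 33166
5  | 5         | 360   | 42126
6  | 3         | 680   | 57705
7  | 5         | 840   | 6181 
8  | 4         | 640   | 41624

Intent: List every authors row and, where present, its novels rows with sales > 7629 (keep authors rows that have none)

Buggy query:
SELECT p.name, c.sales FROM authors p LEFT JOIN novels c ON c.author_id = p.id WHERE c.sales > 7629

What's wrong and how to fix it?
Bug: A WHERE condition on the right-hand table after LEFT JOIN drops unmatched parents

Fix: Move the right-table condition into the ON clause so unmatched parents are kept

Corrected query:
SELECT p.name, c.sales FROM authors p LEFT JOIN novels c ON c.author_id = p.id AND c.sales > 7629

Result:
name    | sales
--------+------
Borges  | NULL 
Austen  | 37457
Orwell  | 40733
Orwell  | 57705
Atwood  | 41624
Atwood  | 48153
Le Guin | 33166
Le Guin | 42126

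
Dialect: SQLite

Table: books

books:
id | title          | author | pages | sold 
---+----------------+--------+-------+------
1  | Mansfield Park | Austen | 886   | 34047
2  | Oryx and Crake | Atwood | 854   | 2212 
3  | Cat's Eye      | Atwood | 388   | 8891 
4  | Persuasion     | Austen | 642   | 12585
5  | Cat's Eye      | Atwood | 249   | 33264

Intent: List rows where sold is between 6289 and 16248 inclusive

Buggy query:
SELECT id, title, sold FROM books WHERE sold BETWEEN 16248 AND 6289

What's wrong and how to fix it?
Bug: The bounds are reversed; BETWEEN a AND b requires a <= b to match anything

Fix: Swap the bounds so the smaller value comes first

Corrected query:
SELECT id, title, sold FROM books WHERE sold BETWEEN 6289 AND 16248

Result:
id | title      | sold 
---+------------+------
3  | Cat's Eye  | 8891 
4  | Persuasion | 12585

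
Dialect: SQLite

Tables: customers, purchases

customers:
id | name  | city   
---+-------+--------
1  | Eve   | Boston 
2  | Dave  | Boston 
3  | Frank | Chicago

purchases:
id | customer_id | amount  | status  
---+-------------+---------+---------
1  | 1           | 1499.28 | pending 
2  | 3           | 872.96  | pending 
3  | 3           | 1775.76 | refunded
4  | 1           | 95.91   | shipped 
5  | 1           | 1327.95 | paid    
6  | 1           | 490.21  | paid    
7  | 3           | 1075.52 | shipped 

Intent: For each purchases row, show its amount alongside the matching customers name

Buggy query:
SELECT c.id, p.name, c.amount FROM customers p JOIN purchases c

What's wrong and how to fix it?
Bug: Missing join condition: each purchases row is matched to all customers rows instead of just its own

Fix: Specify the join condition linking the foreign key to the parent id

Corrected query:
SELECT c.id, p.name, c.amount FROM customers p JOIN purchases c ON c.customer_id = p.id

Result:
id | name  | amount 
---+-------+--------
1  | Eve   | 1499.28
2  | Frank | 872.96 
3  | Frank | 1775.76
4  | Eve   | 95.91  
5  | Eve   | 1327.95
6  | Eve   | 490.21 
7  | Frank | 1075.52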